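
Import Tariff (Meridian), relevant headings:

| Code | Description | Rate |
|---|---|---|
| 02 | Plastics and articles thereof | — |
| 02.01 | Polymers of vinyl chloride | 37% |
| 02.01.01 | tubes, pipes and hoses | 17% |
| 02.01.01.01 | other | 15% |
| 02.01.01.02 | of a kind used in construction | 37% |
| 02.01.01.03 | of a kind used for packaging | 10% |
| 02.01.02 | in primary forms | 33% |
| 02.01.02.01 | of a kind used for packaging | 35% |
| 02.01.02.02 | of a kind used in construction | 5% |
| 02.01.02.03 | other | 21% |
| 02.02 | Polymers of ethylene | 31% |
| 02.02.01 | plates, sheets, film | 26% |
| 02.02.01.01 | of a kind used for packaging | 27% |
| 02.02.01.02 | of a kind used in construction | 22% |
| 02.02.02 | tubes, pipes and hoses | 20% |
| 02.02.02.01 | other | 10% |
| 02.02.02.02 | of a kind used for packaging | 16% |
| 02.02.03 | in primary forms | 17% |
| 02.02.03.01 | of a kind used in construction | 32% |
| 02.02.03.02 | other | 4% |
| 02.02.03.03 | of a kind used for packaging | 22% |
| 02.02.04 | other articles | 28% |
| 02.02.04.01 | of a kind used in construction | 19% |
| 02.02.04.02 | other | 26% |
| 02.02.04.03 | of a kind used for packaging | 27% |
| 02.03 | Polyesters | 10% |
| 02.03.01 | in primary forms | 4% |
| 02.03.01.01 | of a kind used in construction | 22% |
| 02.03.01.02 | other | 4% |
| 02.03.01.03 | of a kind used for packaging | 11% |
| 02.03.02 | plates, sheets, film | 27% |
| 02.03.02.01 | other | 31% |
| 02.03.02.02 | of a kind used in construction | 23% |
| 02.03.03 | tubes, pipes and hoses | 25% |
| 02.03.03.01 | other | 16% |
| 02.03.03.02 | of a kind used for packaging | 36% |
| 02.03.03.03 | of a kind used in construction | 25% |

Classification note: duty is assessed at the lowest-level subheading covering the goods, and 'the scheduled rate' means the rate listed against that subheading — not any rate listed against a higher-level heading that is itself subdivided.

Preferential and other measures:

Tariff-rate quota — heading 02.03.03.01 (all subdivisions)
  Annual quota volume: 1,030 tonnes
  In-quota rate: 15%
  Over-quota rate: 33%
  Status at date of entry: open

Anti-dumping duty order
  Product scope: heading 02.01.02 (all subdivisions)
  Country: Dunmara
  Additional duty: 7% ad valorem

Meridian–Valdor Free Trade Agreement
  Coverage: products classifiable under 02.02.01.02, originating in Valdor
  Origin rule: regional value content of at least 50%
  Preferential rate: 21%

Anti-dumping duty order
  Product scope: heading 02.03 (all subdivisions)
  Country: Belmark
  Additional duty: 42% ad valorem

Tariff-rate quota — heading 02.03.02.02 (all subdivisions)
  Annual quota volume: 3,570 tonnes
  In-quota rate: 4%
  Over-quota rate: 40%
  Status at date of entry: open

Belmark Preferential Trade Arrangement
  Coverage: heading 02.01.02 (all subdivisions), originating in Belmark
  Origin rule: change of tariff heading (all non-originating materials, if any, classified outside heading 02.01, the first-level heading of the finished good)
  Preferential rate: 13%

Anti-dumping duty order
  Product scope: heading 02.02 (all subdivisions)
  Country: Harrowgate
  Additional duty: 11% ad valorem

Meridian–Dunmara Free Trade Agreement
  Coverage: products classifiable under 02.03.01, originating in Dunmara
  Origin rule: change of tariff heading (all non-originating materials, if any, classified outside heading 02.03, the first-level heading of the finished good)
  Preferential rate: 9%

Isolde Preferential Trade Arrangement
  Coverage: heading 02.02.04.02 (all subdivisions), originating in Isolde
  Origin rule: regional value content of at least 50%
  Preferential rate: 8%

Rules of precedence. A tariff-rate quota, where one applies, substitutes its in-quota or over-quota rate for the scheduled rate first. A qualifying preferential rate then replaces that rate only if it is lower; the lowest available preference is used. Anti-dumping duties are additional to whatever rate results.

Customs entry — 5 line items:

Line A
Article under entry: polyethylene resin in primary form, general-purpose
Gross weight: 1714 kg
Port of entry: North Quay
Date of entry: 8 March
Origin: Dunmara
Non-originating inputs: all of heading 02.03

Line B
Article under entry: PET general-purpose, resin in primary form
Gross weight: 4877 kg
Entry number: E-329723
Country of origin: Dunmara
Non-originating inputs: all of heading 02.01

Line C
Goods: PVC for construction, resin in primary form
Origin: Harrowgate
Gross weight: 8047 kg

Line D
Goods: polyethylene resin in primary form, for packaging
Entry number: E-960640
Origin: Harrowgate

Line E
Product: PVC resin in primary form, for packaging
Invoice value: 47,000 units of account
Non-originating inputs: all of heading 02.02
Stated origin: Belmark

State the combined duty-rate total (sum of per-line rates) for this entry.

Line A: polyethylene → 02.02; resin in primary form → 02.02.03; general-purpose → 02.02.03.02. Scheduled 4%. Dunmara agreement on 02.03.01: 02.02.03.02 not covered. → 4%.
Line B: PET → 02.03; resin in primary form → 02.03.01; general-purpose → 02.03.01.02. Scheduled 4%. Dunmara agreement on 02.03.01: CTH met → 9% available; preference 9% not lower than 4% → no reduction. → 4%.
Line C: PVC → 02.01; resin in primary form → 02.01.02; for construction → 02.01.02.02. Scheduled 5%. No special measure applies. → 5%.
Line D: polyethylene → 02.02; resin in primary form → 02.02.03; for packaging → 02.02.03.03. Scheduled 22%. anti-dumping (Harrowgate, 02.02): +11%; total 22% + 11% = 33%. → 33%.
Line E: PVC → 02.01; resin in primary form → 02.01.02; for packaging → 02.01.02.01. Scheduled 35%. Belmark agreement on 02.01.02: CTH met → 13% available; preferential 13%. → 13%.
Sum: 4% + 4% + 5% + 33% + 13% = 59%.

59%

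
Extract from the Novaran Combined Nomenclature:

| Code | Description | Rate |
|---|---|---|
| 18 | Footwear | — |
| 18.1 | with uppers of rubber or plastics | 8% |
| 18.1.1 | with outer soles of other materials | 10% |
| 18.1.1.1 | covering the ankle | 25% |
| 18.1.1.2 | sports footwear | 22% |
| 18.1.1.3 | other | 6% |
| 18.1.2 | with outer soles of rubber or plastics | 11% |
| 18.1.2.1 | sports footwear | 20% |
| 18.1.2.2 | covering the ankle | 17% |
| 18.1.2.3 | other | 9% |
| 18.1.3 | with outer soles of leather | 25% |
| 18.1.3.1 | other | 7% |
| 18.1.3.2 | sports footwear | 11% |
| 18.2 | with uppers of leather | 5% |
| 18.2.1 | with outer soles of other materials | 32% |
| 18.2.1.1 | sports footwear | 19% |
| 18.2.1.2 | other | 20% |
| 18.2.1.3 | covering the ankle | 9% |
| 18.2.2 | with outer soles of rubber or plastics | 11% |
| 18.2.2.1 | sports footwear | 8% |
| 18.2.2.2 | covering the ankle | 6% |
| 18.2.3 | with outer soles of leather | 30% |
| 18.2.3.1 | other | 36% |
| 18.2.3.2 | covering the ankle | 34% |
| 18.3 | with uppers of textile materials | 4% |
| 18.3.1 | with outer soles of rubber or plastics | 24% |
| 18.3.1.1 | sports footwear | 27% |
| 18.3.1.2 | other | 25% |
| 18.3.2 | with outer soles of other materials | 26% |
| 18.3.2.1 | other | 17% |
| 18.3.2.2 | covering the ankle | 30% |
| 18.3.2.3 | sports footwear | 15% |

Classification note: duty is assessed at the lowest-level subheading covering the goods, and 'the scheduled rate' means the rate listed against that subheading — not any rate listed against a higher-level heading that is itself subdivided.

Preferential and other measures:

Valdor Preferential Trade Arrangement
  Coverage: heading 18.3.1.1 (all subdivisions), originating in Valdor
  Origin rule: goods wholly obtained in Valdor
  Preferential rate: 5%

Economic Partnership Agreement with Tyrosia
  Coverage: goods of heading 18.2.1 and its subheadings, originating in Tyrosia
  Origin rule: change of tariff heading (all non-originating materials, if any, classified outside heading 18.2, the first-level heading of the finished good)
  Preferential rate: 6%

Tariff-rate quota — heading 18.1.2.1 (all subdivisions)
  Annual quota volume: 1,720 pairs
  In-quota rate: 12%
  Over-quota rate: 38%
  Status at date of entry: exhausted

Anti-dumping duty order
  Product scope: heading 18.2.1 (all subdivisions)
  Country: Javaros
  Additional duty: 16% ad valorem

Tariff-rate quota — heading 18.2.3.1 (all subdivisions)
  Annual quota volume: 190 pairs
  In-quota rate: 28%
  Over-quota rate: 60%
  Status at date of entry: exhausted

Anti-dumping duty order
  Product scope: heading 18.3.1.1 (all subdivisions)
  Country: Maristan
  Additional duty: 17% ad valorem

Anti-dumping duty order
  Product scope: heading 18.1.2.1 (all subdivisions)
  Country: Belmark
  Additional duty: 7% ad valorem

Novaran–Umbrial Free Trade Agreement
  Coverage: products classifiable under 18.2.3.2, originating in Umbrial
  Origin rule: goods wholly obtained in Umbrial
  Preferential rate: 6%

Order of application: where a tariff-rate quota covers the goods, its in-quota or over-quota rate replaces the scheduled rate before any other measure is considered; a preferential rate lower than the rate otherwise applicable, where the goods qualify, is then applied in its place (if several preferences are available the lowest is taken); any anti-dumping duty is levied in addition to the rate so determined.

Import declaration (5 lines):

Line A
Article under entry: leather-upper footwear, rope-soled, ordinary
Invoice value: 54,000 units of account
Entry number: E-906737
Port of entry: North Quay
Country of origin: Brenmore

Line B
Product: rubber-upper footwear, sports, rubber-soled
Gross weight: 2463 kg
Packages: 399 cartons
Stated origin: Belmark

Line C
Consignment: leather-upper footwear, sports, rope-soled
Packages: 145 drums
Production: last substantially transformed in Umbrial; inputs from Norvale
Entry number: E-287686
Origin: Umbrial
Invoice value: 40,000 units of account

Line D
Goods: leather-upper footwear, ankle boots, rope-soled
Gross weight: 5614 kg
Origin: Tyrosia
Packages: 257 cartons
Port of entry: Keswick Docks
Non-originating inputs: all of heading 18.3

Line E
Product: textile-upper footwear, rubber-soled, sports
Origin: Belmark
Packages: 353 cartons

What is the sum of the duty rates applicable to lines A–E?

Line A: leather-upper → 18.2; rope-soled → 18.2.1; ordinary → 18.2.1.2. Scheduled 20%. No special measure applies. → 20%.
Line B: rubber-upper → 18.1; rubber-soled → 18.1.2; sports → 18.1.2.1. Scheduled 20%. quota on 18.1.2.1 exhausted → over-quota 38%; anti-dumping (Belmark, 18.1.2.1): +7%; total 38% + 7% = 45%. → 45%.
Line C: leather-upper → 18.2; rope-soled → 18.2.1; sports → 18.2.1.1. Scheduled 19%. Umbrial agreement on 18.2.3.2: 18.2.1.1 not covered. → 19%.
Line D: leather-upper → 18.2; rope-soled → 18.2.1; ankle boots → 18.2.1.3. Scheduled 9%. Tyrosia agreement on 18.2.1: CTH met → 6% available; preferential 6%. → 6%.
Line E: textile-upper → 18.3; rubber-soled → 18.3.1; sports → 18.3.1.1. Scheduled 27%. No special measure applies. → 27%.
Sum: 20% + 45% + 19% + 6% + 27% = 117%.

117%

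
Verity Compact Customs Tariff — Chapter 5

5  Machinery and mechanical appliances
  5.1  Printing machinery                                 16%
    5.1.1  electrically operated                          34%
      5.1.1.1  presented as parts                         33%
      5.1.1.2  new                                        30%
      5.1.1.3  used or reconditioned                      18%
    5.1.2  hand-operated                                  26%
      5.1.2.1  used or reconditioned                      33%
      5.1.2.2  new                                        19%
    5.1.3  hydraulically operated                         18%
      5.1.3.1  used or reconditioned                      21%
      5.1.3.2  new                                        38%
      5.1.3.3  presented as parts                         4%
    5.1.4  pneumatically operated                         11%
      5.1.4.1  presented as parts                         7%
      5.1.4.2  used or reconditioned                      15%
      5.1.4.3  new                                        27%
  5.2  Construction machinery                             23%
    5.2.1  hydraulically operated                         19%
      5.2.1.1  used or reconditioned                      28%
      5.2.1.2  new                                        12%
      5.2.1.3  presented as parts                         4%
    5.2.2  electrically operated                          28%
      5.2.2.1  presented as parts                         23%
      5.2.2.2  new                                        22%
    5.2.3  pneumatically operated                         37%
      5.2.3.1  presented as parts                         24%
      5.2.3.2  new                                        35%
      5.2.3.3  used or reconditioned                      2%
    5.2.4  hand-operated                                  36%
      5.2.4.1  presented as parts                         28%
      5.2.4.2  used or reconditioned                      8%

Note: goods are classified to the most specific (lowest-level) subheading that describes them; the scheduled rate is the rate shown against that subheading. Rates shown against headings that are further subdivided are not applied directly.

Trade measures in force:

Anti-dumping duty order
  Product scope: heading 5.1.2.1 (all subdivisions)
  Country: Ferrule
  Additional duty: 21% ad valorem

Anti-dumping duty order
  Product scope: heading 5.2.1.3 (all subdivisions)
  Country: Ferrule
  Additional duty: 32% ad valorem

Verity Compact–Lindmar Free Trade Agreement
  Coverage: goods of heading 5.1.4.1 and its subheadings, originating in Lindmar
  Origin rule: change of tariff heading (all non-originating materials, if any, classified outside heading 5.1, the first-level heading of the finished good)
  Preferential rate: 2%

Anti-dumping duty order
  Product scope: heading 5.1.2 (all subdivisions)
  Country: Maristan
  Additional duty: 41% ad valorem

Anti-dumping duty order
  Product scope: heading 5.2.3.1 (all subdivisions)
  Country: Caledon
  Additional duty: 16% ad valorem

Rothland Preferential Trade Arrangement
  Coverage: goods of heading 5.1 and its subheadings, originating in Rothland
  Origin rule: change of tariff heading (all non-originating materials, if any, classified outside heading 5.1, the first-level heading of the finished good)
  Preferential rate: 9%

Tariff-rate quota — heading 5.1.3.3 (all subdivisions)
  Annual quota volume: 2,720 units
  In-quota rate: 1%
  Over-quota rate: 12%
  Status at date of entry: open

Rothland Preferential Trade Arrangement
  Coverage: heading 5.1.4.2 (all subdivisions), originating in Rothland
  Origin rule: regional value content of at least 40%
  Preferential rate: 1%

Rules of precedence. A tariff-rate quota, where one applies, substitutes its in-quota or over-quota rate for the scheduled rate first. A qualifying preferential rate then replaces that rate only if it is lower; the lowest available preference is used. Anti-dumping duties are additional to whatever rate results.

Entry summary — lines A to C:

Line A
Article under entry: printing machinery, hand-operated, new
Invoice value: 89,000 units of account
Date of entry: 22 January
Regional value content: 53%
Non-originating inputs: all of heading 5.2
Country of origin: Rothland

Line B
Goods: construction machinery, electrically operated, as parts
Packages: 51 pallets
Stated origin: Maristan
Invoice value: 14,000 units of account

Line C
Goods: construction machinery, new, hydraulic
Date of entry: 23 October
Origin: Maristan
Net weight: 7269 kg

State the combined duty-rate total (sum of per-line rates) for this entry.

44%

Line A: printing → 5.1; hand-operated → 5.1.2; new → 5.1.2.2. Scheduled 19%. Rothland agreement on 5.1: CTH met → 9% available; Rothland agreement on 5.1.4.2: 5.1.2.2 not covered; preferential 9%. → 9%.
Line B: construction → 5.2; electrically operated → 5.2.2; as parts → 5.2.2.1. Scheduled 23%. No special measure applies. → 23%.
Line C: construction → 5.2; hydraulic → 5.2.1; new → 5.2.1.2. Scheduled 12%. No special measure applies. → 12%.
Sum: 9% + 23% + 12% = 44%.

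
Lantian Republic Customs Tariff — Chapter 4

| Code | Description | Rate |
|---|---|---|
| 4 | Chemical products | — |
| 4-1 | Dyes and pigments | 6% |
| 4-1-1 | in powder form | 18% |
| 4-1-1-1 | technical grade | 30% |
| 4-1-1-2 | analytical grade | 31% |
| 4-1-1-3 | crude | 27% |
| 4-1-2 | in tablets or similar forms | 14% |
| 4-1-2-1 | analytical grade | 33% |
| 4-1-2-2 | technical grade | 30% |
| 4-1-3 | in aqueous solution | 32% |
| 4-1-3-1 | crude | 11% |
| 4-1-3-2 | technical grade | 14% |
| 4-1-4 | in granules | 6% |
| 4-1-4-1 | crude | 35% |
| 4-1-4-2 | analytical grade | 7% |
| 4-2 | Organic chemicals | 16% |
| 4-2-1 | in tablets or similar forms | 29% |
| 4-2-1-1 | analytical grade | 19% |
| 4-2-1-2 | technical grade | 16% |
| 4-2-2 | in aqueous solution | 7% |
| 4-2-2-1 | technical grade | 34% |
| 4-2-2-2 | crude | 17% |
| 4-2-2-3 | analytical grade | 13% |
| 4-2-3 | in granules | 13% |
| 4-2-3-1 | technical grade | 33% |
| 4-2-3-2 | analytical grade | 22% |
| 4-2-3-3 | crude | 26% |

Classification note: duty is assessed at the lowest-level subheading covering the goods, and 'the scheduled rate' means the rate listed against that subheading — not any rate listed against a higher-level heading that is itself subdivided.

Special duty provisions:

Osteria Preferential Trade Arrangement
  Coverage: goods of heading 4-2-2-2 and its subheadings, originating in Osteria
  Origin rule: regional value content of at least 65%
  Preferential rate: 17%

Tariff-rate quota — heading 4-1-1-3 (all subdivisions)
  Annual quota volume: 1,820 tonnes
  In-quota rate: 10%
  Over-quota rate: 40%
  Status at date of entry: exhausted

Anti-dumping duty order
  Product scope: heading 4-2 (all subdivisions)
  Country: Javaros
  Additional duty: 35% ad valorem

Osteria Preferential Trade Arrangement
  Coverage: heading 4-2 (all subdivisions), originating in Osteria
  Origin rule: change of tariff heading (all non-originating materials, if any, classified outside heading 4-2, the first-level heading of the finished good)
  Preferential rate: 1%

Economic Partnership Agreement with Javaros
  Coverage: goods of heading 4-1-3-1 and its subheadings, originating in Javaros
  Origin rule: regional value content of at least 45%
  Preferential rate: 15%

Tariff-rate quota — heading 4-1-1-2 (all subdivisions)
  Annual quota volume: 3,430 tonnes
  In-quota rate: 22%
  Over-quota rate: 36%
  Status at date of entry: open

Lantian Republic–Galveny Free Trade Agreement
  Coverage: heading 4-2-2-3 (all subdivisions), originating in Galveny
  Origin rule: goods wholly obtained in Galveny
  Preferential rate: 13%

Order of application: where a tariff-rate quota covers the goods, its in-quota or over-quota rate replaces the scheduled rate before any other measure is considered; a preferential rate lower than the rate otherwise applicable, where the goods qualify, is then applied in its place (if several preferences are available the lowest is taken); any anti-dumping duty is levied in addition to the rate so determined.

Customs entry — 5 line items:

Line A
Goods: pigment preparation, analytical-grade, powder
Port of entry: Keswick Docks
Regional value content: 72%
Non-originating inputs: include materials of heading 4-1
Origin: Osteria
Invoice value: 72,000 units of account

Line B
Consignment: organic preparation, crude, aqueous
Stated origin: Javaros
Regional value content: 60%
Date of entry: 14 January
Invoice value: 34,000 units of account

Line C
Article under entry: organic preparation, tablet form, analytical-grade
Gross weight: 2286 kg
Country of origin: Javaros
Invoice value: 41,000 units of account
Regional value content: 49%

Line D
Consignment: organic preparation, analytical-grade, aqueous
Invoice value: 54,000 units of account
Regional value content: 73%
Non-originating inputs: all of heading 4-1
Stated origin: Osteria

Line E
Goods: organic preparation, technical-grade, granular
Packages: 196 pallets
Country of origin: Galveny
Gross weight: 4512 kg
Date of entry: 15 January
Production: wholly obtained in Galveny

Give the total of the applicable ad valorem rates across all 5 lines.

Line A: pigment → 4-1; powder → 4-1-1; analytical-grade → 4-1-1-2. Scheduled 31%. quota on 4-1-1-2 open → in-quota 22%; Osteria agreement on 4-2-2-2: 4-1-1-2 not covered; Osteria agreement on 4-2: 4-1-1-2 not covered. → 22%.
Line B: organic → 4-2; aqueous → 4-2-2; crude → 4-2-2-2. Scheduled 17%. Javaros agreement on 4-1-3-1: 4-2-2-2 not covered; anti-dumping (Javaros, 4-2): +35%; total 17% + 35% = 52%. → 52%.
Line C: organic → 4-2; tablet form → 4-2-1; analytical-grade → 4-2-1-1. Scheduled 19%. Javaros agreement on 4-1-3-1: 4-2-1-1 not covered; anti-dumping (Javaros, 4-2): +35%; total 19% + 35% = 54%. → 54%.
Line D: organic → 4-2; aqueous → 4-2-2; analytical-grade → 4-2-2-3. Scheduled 13%. Osteria agreement on 4-2-2-2: 4-2-2-3 not covered; Osteria agreement on 4-2: CTH met → 1% available; preferential 1%. → 1%.
Line E: organic → 4-2; granular → 4-2-3; technical-grade → 4-2-3-1. Scheduled 33%. Galveny agreement on 4-2-2-3: 4-2-3-1 not covered. → 33%.
Sum: 22% + 52% + 54% + 1% + 33% = 162%.

162%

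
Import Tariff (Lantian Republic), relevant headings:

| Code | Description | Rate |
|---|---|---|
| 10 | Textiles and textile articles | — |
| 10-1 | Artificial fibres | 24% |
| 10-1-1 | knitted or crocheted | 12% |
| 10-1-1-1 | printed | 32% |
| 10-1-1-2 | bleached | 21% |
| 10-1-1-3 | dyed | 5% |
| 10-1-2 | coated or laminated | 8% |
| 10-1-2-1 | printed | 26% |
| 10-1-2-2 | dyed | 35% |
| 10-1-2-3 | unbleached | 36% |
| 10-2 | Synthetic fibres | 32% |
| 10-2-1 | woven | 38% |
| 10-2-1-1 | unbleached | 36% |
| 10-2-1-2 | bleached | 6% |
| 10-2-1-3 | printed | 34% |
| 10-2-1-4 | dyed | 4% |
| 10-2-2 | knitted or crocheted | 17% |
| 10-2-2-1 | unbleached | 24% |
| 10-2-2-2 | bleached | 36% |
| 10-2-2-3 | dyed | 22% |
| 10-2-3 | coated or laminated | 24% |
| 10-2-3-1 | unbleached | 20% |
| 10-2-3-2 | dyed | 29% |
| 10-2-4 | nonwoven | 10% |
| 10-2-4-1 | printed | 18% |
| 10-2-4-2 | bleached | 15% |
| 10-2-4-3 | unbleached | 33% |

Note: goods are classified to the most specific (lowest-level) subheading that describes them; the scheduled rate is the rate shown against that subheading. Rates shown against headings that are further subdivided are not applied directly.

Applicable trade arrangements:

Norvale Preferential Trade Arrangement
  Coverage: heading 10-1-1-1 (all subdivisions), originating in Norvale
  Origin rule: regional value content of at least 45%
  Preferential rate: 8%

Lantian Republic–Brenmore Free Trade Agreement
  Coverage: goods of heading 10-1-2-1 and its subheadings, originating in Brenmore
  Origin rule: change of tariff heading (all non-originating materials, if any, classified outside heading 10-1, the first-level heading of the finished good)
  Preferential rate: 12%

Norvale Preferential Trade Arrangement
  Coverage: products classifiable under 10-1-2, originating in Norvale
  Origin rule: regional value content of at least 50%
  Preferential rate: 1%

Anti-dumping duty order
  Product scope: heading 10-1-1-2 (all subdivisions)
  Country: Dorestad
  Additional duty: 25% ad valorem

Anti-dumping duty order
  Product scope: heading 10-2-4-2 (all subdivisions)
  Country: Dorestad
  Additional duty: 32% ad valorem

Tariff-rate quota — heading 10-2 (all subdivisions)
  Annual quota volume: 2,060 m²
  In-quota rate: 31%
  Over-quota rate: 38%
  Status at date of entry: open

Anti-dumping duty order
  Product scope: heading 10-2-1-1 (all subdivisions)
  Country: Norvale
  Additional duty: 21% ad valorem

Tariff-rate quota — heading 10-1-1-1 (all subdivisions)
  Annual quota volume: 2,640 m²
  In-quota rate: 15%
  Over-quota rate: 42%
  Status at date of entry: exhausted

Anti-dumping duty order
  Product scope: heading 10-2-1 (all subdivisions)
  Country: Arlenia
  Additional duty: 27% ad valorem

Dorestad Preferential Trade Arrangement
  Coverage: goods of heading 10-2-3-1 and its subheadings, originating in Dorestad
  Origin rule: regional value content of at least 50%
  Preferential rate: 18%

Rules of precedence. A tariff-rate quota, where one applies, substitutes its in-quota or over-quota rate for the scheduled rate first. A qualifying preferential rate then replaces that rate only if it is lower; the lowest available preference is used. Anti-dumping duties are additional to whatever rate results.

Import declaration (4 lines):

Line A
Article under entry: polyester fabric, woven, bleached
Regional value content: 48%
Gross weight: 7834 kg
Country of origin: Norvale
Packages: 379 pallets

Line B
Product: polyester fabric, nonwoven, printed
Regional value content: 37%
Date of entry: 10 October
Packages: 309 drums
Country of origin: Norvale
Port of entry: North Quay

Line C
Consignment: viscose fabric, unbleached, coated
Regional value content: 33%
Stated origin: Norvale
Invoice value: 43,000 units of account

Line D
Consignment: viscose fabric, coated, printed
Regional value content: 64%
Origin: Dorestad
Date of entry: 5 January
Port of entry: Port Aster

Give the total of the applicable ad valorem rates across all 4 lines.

Line A: polyester → 10-2; woven → 10-2-1; bleached → 10-2-1-2. Scheduled 6%. quota on 10-2 open → in-quota 31%; Norvale agreement on 10-1-1-1: 10-2-1-2 not covered; Norvale agreement on 10-1-2: 10-2-1-2 not covered. → 31%.
Line B: polyester → 10-2; nonwoven → 10-2-4; printed → 10-2-4-1. Scheduled 18%. quota on 10-2 open → in-quota 31%; Norvale agreement on 10-1-1-1: 10-2-4-1 not covered; Norvale agreement on 10-1-2: 10-2-4-1 not covered. → 31%.
Line C: viscose → 10-1; coated → 10-1-2; unbleached → 10-1-2-3. Scheduled 36%. Norvale agreement on 10-1-1-1: 10-1-2-3 not covered; Norvale agreement on 10-1-2: RVC < 50%. → 36%.
Line D: viscose → 10-1; coated → 10-1-2; printed → 10-1-2-1. Scheduled 26%. Dorestad agreement on 10-2-3-1: 10-1-2-1 not covered. → 26%.
Sum: 31% + 31% + 36% + 26% = 124%.

124%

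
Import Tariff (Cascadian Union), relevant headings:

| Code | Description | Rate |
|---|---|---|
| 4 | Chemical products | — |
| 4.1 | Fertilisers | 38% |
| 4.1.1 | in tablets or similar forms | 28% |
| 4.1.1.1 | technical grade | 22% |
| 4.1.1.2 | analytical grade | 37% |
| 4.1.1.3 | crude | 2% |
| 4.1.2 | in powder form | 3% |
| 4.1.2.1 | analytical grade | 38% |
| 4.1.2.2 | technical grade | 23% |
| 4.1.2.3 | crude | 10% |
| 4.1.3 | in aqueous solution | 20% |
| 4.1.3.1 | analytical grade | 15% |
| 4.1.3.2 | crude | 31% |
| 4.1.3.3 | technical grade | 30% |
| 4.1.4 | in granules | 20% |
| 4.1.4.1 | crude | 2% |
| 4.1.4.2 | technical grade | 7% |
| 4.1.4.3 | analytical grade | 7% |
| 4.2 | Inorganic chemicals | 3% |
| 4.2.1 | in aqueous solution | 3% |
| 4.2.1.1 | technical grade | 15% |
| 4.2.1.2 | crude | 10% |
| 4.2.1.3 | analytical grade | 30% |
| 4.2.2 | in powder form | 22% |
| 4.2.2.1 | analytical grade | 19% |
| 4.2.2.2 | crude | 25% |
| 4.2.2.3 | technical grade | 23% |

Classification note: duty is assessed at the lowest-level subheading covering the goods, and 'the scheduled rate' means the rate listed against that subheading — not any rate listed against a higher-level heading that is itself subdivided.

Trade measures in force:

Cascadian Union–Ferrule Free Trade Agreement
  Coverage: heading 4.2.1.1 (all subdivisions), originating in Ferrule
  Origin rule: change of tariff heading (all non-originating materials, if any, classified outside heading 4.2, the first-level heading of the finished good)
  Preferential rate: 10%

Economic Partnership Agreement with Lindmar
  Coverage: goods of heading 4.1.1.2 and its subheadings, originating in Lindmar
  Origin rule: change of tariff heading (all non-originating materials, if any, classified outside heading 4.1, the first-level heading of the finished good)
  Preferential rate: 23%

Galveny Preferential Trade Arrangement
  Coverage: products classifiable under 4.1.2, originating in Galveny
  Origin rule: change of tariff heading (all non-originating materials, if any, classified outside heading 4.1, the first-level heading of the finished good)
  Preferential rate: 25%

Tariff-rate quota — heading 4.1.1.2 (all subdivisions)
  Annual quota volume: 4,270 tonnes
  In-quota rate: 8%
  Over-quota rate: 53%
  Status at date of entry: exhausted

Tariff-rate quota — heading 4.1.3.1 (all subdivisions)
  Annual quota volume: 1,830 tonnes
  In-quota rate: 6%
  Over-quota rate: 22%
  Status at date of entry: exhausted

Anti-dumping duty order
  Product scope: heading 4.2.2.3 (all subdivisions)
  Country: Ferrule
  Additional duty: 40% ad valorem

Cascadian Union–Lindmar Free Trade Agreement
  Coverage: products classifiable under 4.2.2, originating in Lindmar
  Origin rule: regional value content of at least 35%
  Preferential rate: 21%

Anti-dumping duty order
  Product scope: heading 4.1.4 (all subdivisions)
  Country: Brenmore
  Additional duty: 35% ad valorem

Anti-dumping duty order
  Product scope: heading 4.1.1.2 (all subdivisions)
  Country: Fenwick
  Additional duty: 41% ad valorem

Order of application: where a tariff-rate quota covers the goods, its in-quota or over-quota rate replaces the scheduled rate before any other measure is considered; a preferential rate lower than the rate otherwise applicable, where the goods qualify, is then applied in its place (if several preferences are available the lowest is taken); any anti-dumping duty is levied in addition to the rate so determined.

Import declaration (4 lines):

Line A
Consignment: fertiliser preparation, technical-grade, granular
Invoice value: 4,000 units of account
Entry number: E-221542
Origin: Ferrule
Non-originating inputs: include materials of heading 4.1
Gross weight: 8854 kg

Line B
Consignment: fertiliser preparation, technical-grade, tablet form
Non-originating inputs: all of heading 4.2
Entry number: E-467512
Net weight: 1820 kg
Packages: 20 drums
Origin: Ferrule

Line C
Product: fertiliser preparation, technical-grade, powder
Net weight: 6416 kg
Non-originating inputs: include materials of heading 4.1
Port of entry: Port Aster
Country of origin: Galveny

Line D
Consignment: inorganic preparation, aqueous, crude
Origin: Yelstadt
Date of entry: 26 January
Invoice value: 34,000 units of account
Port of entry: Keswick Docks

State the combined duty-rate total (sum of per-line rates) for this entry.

62%

Line A: fertiliser → 4.1; granular → 4.1.4; technical-grade → 4.1.4.2. Scheduled 7%. Ferrule agreement on 4.2.1.1: 4.1.4.2 not covered. → 7%.
Line B: fertiliser → 4.1; tablet form → 4.1.1; technical-grade → 4.1.1.1. Scheduled 22%. Ferrule agreement on 4.2.1.1: 4.1.1.1 not covered. → 22%.
Line C: fertiliser → 4.1; powder → 4.1.2; technical-grade → 4.1.2.2. Scheduled 23%. Galveny agreement on 4.1.2: CTH not met. → 23%.
Line D: inorganic → 4.2; aqueous → 4.2.1; crude → 4.2.1.2. Scheduled 10%. No special measure applies. → 10%.
Sum: 7% + 22% + 23% + 10% = 62%.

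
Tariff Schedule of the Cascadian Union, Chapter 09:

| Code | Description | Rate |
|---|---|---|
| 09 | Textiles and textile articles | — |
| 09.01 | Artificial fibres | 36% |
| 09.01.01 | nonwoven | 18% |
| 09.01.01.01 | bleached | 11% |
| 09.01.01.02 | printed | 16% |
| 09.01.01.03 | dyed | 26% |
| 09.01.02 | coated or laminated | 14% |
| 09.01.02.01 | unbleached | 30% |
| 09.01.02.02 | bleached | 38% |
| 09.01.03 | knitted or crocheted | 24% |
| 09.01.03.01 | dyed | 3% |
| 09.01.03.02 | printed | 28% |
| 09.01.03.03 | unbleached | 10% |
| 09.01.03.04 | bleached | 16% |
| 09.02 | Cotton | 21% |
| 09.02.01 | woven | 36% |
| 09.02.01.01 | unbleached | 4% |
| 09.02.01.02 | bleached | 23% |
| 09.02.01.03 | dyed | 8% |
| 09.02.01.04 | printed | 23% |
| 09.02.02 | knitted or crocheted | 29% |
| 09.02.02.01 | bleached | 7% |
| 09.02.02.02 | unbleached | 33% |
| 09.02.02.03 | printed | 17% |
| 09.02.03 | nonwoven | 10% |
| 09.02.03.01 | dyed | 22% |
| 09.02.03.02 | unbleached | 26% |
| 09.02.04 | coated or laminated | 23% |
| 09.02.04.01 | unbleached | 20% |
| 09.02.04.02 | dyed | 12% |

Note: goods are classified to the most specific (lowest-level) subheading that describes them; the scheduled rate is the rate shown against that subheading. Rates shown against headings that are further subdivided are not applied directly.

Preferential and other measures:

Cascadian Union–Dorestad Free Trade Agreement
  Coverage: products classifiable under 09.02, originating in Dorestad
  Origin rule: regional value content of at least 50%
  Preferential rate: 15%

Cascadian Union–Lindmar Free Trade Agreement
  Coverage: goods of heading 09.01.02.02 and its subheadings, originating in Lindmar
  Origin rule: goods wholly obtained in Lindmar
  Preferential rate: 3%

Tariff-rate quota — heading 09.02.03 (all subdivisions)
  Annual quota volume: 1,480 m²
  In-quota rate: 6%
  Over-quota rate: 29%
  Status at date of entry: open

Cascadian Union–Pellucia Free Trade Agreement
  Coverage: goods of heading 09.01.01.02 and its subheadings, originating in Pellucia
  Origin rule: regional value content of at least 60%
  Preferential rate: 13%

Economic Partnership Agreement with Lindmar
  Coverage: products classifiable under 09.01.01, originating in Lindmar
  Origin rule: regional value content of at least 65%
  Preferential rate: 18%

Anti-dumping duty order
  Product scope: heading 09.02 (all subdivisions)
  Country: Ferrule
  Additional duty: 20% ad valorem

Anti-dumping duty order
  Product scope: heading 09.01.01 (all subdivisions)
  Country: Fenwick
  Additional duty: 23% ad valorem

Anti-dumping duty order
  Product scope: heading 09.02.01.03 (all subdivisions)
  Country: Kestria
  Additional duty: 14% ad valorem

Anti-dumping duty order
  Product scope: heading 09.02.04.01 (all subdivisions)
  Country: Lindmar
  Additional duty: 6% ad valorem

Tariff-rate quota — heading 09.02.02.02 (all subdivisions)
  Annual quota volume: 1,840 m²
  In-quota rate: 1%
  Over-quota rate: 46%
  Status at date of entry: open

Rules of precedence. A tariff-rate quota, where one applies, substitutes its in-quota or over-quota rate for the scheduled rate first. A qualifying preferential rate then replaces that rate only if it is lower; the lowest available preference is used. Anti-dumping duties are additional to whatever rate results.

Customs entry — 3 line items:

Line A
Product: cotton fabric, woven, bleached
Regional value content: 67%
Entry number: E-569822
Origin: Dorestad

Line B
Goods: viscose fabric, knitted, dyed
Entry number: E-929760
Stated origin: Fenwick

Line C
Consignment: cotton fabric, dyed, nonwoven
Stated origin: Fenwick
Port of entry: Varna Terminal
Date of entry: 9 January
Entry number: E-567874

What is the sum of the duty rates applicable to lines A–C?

Line A: cotton → 09.02; woven → 09.02.01; bleached → 09.02.01.02. Scheduled 23%. Dorestad agreement on 09.02: RVC ≥ 50% → 15% available; preferential 15%. → 15%.
Line B: viscose → 09.01; knitted → 09.01.03; dyed → 09.01.03.01. Scheduled 3%. No special measure applies. → 3%.
Line C: cotton → 09.02; nonwoven → 09.02.03; dyed → 09.02.03.01. Scheduled 22%. quota on 09.02.03 open → in-quota 6%. → 6%.
Sum: 15% + 3% + 6% = 24%.

24%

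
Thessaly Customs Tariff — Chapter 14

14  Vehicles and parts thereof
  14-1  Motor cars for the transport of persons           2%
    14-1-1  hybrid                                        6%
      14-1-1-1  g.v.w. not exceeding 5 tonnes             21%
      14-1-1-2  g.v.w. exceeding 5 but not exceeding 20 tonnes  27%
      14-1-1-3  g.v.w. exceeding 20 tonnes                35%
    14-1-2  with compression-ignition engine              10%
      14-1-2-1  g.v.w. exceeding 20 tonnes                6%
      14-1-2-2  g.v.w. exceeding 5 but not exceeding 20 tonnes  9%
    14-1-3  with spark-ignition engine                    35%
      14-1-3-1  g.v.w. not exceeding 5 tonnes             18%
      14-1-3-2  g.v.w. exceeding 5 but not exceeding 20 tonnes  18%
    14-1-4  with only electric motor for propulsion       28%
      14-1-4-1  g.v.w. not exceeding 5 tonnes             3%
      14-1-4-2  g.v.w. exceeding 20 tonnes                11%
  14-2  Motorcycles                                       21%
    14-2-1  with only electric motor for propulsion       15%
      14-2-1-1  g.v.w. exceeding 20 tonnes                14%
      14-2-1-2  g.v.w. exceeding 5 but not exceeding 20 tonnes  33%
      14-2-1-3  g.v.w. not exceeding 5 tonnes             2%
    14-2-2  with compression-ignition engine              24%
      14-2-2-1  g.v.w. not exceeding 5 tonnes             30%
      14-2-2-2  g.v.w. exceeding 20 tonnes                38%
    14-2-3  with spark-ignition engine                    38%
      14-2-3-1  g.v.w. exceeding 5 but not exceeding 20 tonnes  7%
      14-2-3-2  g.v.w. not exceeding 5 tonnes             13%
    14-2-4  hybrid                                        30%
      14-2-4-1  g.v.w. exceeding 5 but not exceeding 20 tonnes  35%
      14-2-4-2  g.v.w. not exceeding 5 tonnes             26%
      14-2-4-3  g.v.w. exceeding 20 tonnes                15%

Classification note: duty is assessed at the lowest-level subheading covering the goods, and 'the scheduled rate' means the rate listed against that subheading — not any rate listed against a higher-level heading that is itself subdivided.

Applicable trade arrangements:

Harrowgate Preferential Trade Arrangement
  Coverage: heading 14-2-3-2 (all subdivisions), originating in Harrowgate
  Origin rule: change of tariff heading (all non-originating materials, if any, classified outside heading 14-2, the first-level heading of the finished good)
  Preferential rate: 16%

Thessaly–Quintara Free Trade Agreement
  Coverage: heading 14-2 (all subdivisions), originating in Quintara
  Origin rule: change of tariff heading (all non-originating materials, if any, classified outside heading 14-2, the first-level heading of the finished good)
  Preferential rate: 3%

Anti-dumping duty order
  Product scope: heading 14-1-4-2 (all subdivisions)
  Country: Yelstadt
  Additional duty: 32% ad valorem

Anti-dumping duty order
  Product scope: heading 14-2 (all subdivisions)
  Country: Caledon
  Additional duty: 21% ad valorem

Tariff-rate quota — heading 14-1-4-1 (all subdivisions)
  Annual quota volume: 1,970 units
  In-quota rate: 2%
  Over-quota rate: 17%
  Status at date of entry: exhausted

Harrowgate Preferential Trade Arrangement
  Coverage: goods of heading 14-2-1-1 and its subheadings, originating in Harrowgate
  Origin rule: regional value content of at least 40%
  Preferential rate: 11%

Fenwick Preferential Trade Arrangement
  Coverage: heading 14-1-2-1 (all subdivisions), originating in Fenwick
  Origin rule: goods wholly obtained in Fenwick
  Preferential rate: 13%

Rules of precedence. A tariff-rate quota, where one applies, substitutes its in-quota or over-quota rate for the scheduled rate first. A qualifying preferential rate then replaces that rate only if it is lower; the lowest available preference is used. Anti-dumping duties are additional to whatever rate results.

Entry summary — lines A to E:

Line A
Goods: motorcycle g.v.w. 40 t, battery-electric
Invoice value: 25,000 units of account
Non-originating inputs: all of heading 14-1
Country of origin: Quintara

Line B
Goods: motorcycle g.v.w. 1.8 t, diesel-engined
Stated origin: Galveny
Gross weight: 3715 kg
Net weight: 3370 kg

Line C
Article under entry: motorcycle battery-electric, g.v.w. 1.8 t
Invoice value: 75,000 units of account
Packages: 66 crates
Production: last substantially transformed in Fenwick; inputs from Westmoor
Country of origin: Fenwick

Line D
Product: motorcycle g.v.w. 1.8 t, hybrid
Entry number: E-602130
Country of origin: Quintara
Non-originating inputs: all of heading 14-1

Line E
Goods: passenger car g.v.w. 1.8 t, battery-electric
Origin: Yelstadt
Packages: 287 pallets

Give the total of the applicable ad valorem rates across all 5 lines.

Line A: motorcycle → 14-2; battery-electric → 14-2-1; g.v.w. 40 t → 14-2-1-1. Scheduled 14%. Quintara agreement on 14-2: CTH met → 3% available; preferential 3%. → 3%.
Line B: motorcycle → 14-2; diesel-engined → 14-2-2; g.v.w. 1.8 t → 14-2-2-1. Scheduled 30%. No special measure applies. → 30%.
Line C: motorcycle → 14-2; battery-electric → 14-2-1; g.v.w. 1.8 t → 14-2-1-3. Scheduled 2%. Fenwick agreement on 14-1-2-1: 14-2-1-3 not covered. → 2%.
Line D: motorcycle → 14-2; hybrid → 14-2-4; g.v.w. 1.8 t → 14-2-4-2. Scheduled 26%. Quintara agreement on 14-2: CTH met → 3% available; preferential 3%. → 3%.
Line E: passenger car → 14-1; battery-electric → 14-1-4; g.v.w. 1.8 t → 14-1-4-1. Scheduled 3%. quota on 14-1-4-1 exhausted → over-quota 17%. → 17%.
Sum: 3% + 30% + 2% + 3% + 17% = 55%.

55%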